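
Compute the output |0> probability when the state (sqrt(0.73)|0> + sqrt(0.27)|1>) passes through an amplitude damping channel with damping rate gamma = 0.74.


For amplitude damping with parameter gamma on state sqrt(a)|0> + sqrt(b)|1>:
alpha^2 = 0.73, beta^2 = 0.27
P(|0>) = alpha^2 + gamma * beta^2
= 0.73 + 0.74 * 0.27
= 0.73 + 0.1998
= 0.9298

0.9298


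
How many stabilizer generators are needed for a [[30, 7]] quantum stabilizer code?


For an [[n,k]] stabilizer code:
Number of stabilizer generators = n - k
= 30 - 7
= 23

23


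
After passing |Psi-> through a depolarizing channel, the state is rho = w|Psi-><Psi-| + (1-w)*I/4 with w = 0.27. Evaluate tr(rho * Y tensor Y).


|Psi-> = (|01> - |10>)/sqrt(2)
For the pure Bell state, <Y_A Y_B> = -1 (Bell-state Pauli correlator).
The maximally-mixed part I/4 has tr(I/4 * P tensor P) = 0 for any traceless Pauli P.
So <Y_A Y_B>_rho = w * (-1) + (1 - w) * 0
= 0.27 * (-1)
= -0.2700

-0.2700


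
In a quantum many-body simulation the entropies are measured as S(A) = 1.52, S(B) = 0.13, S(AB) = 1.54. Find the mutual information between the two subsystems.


I(A:B) = S(A) + S(B) - S(AB)
= 1.52 + 0.13 - 1.54
= 0.1100

0.1100


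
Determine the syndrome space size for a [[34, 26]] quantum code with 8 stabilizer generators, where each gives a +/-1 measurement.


Each stabilizer generator gives a binary (+1 or -1) measurement outcome.
With 8 independent generators:
Total syndromes = 2^8
= 256

256


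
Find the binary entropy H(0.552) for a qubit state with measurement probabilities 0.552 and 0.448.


S = -p*log2(p) - (1-p)*log2(1-p)
p = 0.5520, 1-p = 0.4480
= -0.5520 * log2(0.5520) - 0.4480 * log2(0.4480)
= -(-0.4732) - (-0.5190)
= 0.9922

0.9922


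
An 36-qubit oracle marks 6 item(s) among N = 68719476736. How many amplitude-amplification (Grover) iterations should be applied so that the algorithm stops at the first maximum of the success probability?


After j Grover iterations the success probability is P(j) = sin^2((2j+1)*theta), where sin(theta) = sqrt(k/N).
N = 2^36 = 68719476736, k = 6
sin(theta) = sqrt(k/N) = 9.344061824e-06
theta = arcsin(sqrt(k/N)) = 9.344061824e-06 rad
P(j) reaches its first maximum when (2j+1)*theta is as close as possible to pi/2, i.e. j = round(pi/(4*theta) - 1/2).
pi/(4*theta) - 1/2 = 84052.6857
(For comparison, the common estimate pi/4 * sqrt(N/k) = 84053.1857; the exact maximiser is used here.)
Optimal iterations = 84053

84053


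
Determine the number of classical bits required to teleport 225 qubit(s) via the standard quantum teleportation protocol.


Quantum teleportation requires 2 classical bits per qubit teleported.
225 qubit(s) -> 2 * 225 = 450 classical bits

450


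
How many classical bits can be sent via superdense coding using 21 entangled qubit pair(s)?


Superdense coding allows 2 classical bits per shared entangled pair.
21 pair(s) -> 2 * 21 = 42 classical bits

42


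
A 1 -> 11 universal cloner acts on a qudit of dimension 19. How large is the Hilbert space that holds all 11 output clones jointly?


Output space = H^(tensor 11) where dim(H) = 19
dim = 19^11
= 361 (after 2 factors)
= 6859 (after 3 factors)
= 130321 (after 4 factors)
= 2476099 (after 5 factors)
= 47045881 (after 6 factors)
= 893871739 (after 7 factors)
= 16983563041 (after 8 factors)
= 322687697779 (after 9 factors)
= 6131066257801 (after 10 factors)
= 116490258898219 (after 11 factors)
= 116490258898219

116490258898219


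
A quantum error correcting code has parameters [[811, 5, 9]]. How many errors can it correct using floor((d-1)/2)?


Code parameters: [[811, 5, 9]], distance d = 9.
Number of correctable errors = floor((d-1)/2)
= floor((9 - 1)/2)
= floor(8/2)
= 4

4


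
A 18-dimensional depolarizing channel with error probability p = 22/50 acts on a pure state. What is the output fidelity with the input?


F = (1-p) + p/d
= (1 - 0.4400) + 0.4400/18
= 0.5600 + 0.0244
= 0.5844

0.5844


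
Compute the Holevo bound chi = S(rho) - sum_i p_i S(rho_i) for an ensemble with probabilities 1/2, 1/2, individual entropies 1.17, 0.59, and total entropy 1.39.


chi = S(rho) - sum_i p_i * S(rho_i)
Weighted entropy = 1/2 * 1.17 + 1/2 * 0.59
= 0.8800
chi = 1.39 - 0.8800
= 0.5100

0.5100


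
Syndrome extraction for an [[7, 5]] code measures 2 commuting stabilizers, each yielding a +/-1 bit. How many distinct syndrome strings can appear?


Each stabilizer generator gives a binary (+1 or -1) measurement outcome.
With 2 independent generators:
Total syndromes = 2^2
= 4

4


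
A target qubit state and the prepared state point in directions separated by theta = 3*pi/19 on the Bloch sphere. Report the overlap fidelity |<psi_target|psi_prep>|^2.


For states separated by angle theta on Bloch sphere:
F = cos^2(theta/2)
theta = 3*pi/19 = 0.4960
theta/2 = 0.2480
cos(theta/2) = 0.9694
F = 0.9397

0.9397


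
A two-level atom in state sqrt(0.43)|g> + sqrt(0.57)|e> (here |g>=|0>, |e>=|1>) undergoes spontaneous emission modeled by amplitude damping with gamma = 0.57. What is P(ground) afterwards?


For amplitude damping with parameter gamma on state sqrt(a)|0> + sqrt(b)|1>:
alpha^2 = 0.43, beta^2 = 0.57
P(|0>) = alpha^2 + gamma * beta^2
= 0.43 + 0.57 * 0.57
= 0.43 + 0.3249
= 0.7549

0.7549


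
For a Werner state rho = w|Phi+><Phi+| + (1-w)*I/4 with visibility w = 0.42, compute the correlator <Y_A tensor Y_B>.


|Phi+> = (|00> + |11>)/sqrt(2)
For the pure Bell state, <Y_A Y_B> = -1 (Bell-state Pauli correlator).
The maximally-mixed part I/4 has tr(I/4 * P tensor P) = 0 for any traceless Pauli P.
So <Y_A Y_B>_rho = w * (-1) + (1 - w) * 0
= 0.42 * (-1)
= -0.4200

-0.4200


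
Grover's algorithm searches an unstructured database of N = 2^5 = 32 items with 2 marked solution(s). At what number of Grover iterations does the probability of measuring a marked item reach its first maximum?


After j Grover iterations the success probability is P(j) = sin^2((2j+1)*theta), where sin(theta) = sqrt(k/N).
N = 2^5 = 32, k = 2
sin(theta) = sqrt(k/N) = 0.25
theta = arcsin(sqrt(k/N)) = 0.2526802551 rad
P(j) reaches its first maximum when (2j+1)*theta is as close as possible to pi/2, i.e. j = round(pi/(4*theta) - 1/2).
pi/(4*theta) - 1/2 = 2.6083
(For comparison, the common estimate pi/4 * sqrt(N/k) = 3.1416; the exact maximiser is used here.)
Optimal iterations = 3

3


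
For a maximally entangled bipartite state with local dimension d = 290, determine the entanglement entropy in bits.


For a maximally entangled state in d x d:
S = log2(d) = log2(290)
= 8.1799

8.1799


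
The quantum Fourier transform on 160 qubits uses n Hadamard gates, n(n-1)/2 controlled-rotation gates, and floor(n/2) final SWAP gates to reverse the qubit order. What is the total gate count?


Hadamard gates: 160
Controlled rotations: n*(n-1)/2 = 160*159/2 = 12720
SWAP gates: floor(n/2) = floor(160/2) = 80
Total = 160 + 12720 + 80
= 12960

12960


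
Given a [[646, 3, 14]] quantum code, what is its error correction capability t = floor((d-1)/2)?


Code parameters: [[646, 3, 14]], distance d = 14.
Number of correctable errors = floor((d-1)/2)
= floor((14 - 1)/2)
= floor(13/2)
= 6

6


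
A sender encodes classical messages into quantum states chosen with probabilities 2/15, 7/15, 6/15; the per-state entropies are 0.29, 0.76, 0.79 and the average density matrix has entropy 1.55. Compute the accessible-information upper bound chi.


chi = S(rho) - sum_i p_i * S(rho_i)
Weighted entropy = 2/15 * 0.29 + 7/15 * 0.76 + 6/15 * 0.79
= 0.7093
chi = 1.55 - 0.7093
= 0.8407

0.8407


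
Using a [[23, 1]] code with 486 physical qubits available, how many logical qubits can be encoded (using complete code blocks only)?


Each code block uses 23 physical qubits for 1 logical qubit(s).
Number of complete blocks = floor(486 / 23) = 21
Logical qubits = 21 * 1
= 21

21


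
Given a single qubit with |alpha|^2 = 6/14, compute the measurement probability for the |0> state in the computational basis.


|alpha|^2 = 6/14 = 0.4286
|beta|^2 = 1 - 6/14 = 8/14 = 0.5714
P(|0>) = |alpha|^2 = 0.4286

0.4286


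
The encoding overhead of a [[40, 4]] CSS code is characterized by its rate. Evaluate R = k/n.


Code rate R = k/n
= 4/40
= 0.1000

0.1000


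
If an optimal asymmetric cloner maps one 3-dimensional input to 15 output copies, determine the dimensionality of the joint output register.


Output space = H^(tensor 15) where dim(H) = 3
dim = 3^15
= 9 (after 2 factors)
= 27 (after 3 factors)
= 81 (after 4 factors)
= 243 (after 5 factors)
= 729 (after 6 factors)
= 2187 (after 7 factors)
= 6561 (after 8 factors)
= 19683 (after 9 factors)
= 59049 (after 10 factors)
= 177147 (after 11 factors)
= 531441 (after 12 factors)
= 1594323 (after 13 factors)
= 4782969 (after 14 factors)
= 14348907 (after 15 factors)
= 14348907

14348907


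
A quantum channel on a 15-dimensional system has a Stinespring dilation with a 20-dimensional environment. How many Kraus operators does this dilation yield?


Tracing out the environment in an orthonormal basis {|i>_E} gives Kraus operators K_i = <i|_E U |0>_E.
Number of Kraus operators = dim(H_env) = d_env
= 20

20


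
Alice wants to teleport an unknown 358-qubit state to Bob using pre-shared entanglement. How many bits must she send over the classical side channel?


Quantum teleportation requires 2 classical bits per qubit teleported.
358 qubit(s) -> 2 * 358 = 716 classical bits

716


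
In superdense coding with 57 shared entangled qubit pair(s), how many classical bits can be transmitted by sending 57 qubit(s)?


Superdense coding allows 2 classical bits per shared entangled pair.
57 pair(s) -> 2 * 57 = 114 classical bits

114


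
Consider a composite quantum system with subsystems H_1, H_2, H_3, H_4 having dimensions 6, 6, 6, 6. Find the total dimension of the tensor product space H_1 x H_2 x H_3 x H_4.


dim(H_1 x H_2 x H_3 x H_4) = 6 * 6 * 6 * 6
= 36 * 6 * 6
= 216 * 6
= 1296

1296


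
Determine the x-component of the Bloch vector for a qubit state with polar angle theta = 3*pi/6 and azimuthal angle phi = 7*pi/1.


theta = 1.5708, phi = 21.9911
r_x = sin(theta)*cos(phi) = 1.0000 * -1.0000
r_x = -1.0000

-1.0000


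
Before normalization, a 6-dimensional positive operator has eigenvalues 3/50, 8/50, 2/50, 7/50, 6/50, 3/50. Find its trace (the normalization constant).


tr(M) = sum of eigenvalues
= 3/50 + 8/50 + 2/50 + 7/50 + 6/50 + 3/50
= 29/50
= 0.5800

0.5800


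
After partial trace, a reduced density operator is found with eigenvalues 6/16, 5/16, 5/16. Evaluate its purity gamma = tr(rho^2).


tr(rho^2) = sum of eigenvalues squared
= (6/16)^2 + (5/16)^2 + (5/16)^2
= (36 + 25 + 25) / 256
= 86/256
= 0.3359

0.3359


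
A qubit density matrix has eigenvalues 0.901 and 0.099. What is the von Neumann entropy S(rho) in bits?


S = -p*log2(p) - (1-p)*log2(1-p)
p = 0.9010, 1-p = 0.0990
= -0.9010 * log2(0.9010) - 0.0990 * log2(0.0990)
= -(-0.1355) - (-0.3303)
= 0.4658

0.4658


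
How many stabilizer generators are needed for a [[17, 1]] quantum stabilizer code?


For an [[n,k]] stabilizer code:
Number of stabilizer generators = n - k
= 17 - 1
= 16

16


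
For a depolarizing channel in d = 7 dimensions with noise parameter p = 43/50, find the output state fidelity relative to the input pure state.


F = (1-p) + p/d
= (1 - 0.8600) + 0.8600/7
= 0.1400 + 0.1229
= 0.2629

0.2629


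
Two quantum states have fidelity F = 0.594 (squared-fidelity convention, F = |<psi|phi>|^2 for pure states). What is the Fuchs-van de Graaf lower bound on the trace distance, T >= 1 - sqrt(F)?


Fuchs-van de Graaf (squared-fidelity convention): 1 - sqrt(F) <= T <= sqrt(1 - F).
Lower bound: T >= 1 - sqrt(F)
sqrt(F) = sqrt(0.594) = 0.7707
T >= 1 - 0.7707
T >= 0.2293

0.2293


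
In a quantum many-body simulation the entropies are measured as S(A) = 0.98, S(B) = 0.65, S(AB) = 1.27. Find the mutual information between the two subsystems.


I(A:B) = S(A) + S(B) - S(AB)
= 0.98 + 0.65 - 1.27
= 0.3600

0.3600


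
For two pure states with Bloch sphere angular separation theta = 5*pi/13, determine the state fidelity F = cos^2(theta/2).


For states separated by angle theta on Bloch sphere:
F = cos^2(theta/2)
theta = 5*pi/13 = 1.2083
theta/2 = 0.6042
cos(theta/2) = 0.8230
F = 0.6773

0.6773


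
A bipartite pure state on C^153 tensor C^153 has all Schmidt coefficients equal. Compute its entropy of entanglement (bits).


For a maximally entangled state in d x d:
S = log2(d) = log2(153)
= 7.2574

7.2574


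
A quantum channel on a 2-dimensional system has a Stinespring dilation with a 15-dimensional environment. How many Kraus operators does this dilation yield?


Tracing out the environment in an orthonormal basis {|i>_E} gives Kraus operators K_i = <i|_E U |0>_E.
Number of Kraus operators = dim(H_env) = d_env
= 15

15


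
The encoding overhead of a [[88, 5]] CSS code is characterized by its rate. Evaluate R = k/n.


Code rate R = k/n
= 5/88
= 0.0568

0.0568


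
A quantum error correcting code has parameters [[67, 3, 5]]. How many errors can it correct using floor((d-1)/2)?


Code parameters: [[67, 3, 5]], distance d = 5.
Number of correctable errors = floor((d-1)/2)
= floor((5 - 1)/2)
= floor(4/2)
= 2

2


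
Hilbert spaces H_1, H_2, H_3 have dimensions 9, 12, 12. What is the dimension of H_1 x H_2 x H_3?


dim(H_1 x H_2 x H_3) = 9 * 12 * 12
= 108 * 12
= 1296

1296


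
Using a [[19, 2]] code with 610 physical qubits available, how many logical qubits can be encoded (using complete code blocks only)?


Each code block uses 19 physical qubits for 2 logical qubit(s).
Number of complete blocks = floor(610 / 19) = 32
Logical qubits = 32 * 2
= 64

64


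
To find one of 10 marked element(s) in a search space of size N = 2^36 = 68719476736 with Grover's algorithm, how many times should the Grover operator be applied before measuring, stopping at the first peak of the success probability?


After j Grover iterations the success probability is P(j) = sin^2((2j+1)*theta), where sin(theta) = sqrt(k/N).
N = 2^36 = 68719476736, k = 10
sin(theta) = sqrt(k/N) = 1.206313194e-05
theta = arcsin(sqrt(k/N)) = 1.206313194e-05 rad
P(j) reaches its first maximum when (2j+1)*theta is as close as possible to pi/2, i.e. j = round(pi/(4*theta) - 1/2).
pi/(4*theta) - 1/2 = 65106.8177
(For comparison, the common estimate pi/4 * sqrt(N/k) = 65107.3177; the exact maximiser is used here.)
Optimal iterations = 65107

65107


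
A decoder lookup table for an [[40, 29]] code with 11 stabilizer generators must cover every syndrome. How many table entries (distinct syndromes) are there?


Each stabilizer generator gives a binary (+1 or -1) measurement outcome.
With 11 independent generators:
Total syndromes = 2^11
= 2048

2048


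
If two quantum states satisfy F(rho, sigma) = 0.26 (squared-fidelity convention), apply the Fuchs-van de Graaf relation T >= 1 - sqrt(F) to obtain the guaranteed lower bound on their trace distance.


Fuchs-van de Graaf (squared-fidelity convention): 1 - sqrt(F) <= T <= sqrt(1 - F).
Lower bound: T >= 1 - sqrt(F)
sqrt(F) = sqrt(0.26) = 0.5099
T >= 1 - 0.5099
T >= 0.4901

0.4901


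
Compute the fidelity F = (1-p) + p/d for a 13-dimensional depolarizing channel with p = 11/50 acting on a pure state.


F = (1-p) + p/d
= (1 - 0.2200) + 0.2200/13
= 0.7800 + 0.0169
= 0.7969

0.7969


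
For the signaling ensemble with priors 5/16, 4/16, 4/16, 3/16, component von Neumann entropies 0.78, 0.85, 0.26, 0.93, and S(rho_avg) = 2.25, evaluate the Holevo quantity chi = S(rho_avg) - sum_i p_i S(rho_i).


chi = S(rho) - sum_i p_i * S(rho_i)
Weighted entropy = 5/16 * 0.78 + 4/16 * 0.85 + 4/16 * 0.26 + 3/16 * 0.93
= 0.6956
chi = 2.25 - 0.6956
= 1.5544

1.5544


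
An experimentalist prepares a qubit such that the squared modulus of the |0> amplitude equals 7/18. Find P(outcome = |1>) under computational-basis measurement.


|alpha|^2 = 7/18 = 0.3889
|beta|^2 = 1 - 7/18 = 11/18 = 0.6111
P(|1>) = |beta|^2 = 0.6111

0.6111


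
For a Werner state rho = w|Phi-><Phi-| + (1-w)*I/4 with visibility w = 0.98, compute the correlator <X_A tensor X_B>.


|Phi-> = (|00> - |11>)/sqrt(2)
For the pure Bell state, <X_A X_B> = -1 (Bell-state Pauli correlator).
The maximally-mixed part I/4 has tr(I/4 * P tensor P) = 0 for any traceless Pauli P.
So <X_A X_B>_rho = w * (-1) + (1 - w) * 0
= 0.98 * (-1)
= -0.9800

-0.9800


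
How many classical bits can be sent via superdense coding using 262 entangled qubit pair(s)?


Superdense coding allows 2 classical bits per shared entangled pair.
262 pair(s) -> 2 * 262 = 524 classical bits

524


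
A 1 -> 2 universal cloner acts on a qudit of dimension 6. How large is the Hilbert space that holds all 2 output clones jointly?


Output space = H^(tensor 2) where dim(H) = 6
dim = 6^2
= 36

36


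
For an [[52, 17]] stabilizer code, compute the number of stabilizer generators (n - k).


For an [[n,k]] stabilizer code:
Number of stabilizer generators = n - k
= 52 - 17
= 35

35


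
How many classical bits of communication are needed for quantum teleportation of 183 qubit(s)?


Quantum teleportation requires 2 classical bits per qubit teleported.
183 qubit(s) -> 2 * 183 = 366 classical bits

366


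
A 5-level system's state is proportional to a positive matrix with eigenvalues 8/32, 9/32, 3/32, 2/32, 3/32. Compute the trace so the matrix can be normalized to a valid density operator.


tr(M) = sum of eigenvalues
= 8/32 + 9/32 + 3/32 + 2/32 + 3/32
= 25/32
= 0.7812

0.7812


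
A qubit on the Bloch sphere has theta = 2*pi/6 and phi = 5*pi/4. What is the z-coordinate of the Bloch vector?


theta = 1.0472, phi = 3.9270
r_z = cos(theta) = 0.5000

0.5000


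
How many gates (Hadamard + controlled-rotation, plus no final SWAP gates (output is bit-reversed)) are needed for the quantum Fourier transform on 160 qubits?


Hadamard gates: 160
Controlled rotations: n*(n-1)/2 = 160*159/2 = 12720
SWAP gates: 0 (omitted)
Total = 160 + 12720
= 12880

12880


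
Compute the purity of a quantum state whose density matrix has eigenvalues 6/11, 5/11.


tr(rho^2) = sum of eigenvalues squared
= (6/11)^2 + (5/11)^2
= (36 + 25) / 121
= 61/121
= 0.5041

0.5041


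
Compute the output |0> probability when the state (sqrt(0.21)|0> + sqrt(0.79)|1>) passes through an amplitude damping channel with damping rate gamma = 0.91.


For amplitude damping with parameter gamma on state sqrt(a)|0> + sqrt(b)|1>:
alpha^2 = 0.21, beta^2 = 0.79
P(|0>) = alpha^2 + gamma * beta^2
= 0.21 + 0.91 * 0.79
= 0.21 + 0.7189
= 0.9289

0.9289


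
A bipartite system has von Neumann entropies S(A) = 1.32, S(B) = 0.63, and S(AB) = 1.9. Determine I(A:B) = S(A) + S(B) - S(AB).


I(A:B) = S(A) + S(B) - S(AB)
= 1.32 + 0.63 - 1.9
= 0.0500

0.0500


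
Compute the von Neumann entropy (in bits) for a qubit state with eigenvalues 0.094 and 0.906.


S = -p*log2(p) - (1-p)*log2(1-p)
p = 0.0940, 1-p = 0.9060
= -0.0940 * log2(0.0940) - 0.9060 * log2(0.9060)
= -(-0.3207) - (-0.1290)
= 0.4497

0.4497


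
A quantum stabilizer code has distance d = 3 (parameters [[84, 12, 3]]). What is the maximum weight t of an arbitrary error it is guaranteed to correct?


Code parameters: [[84, 12, 3]], distance d = 3.
Number of correctable errors = floor((d-1)/2)
= floor((3 - 1)/2)
= floor(2/2)
= 1

1


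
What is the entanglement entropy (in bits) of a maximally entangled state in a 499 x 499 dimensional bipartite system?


For a maximally entangled state in d x d:
S = log2(d) = log2(499)
= 8.9629

8.9629


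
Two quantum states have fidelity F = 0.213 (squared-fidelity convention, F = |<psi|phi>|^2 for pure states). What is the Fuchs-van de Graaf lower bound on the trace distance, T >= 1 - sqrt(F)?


Fuchs-van de Graaf (squared-fidelity convention): 1 - sqrt(F) <= T <= sqrt(1 - F).
Lower bound: T >= 1 - sqrt(F)
sqrt(F) = sqrt(0.213) = 0.4615
T >= 1 - 0.4615
T >= 0.5385

0.5385


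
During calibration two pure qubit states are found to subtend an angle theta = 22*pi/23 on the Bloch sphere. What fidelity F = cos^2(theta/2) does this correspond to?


For states separated by angle theta on Bloch sphere:
F = cos^2(theta/2)
theta = 22*pi/23 = 3.0050
theta/2 = 1.5025
cos(theta/2) = 0.0682
F = 0.0047

0.0047


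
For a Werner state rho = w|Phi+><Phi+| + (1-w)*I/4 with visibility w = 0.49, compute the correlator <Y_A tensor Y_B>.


|Phi+> = (|00> + |11>)/sqrt(2)
For the pure Bell state, <Y_A Y_B> = -1 (Bell-state Pauli correlator).
The maximally-mixed part I/4 has tr(I/4 * P tensor P) = 0 for any traceless Pauli P.
So <Y_A Y_B>_rho = w * (-1) + (1 - w) * 0
= 0.49 * (-1)
= -0.4900

-0.4900


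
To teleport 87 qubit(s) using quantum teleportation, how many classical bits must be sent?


Quantum teleportation requires 2 classical bits per qubit teleported.
87 qubit(s) -> 2 * 87 = 174 classical bits

174


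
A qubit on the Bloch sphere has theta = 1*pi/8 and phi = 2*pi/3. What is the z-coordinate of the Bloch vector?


theta = 0.3927, phi = 2.0944
r_z = cos(theta) = 0.9239

0.9239


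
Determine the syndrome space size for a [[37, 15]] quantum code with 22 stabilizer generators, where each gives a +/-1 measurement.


Each stabilizer generator gives a binary (+1 or -1) measurement outcome.
With 22 independent generators:
Total syndromes = 2^22
= 4194304

4194304


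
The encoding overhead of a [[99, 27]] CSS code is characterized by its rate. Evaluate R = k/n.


Code rate R = k/n
= 27/99
= 0.2727

0.2727


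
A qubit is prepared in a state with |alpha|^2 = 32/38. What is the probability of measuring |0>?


|alpha|^2 = 32/38 = 0.8421
|beta|^2 = 1 - 32/38 = 6/38 = 0.1579
P(|0>) = |alpha|^2 = 0.8421

0.8421


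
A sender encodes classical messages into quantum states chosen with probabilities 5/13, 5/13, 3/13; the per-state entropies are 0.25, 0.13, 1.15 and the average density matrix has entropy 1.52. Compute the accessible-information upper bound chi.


chi = S(rho) - sum_i p_i * S(rho_i)
Weighted entropy = 5/13 * 0.25 + 5/13 * 0.13 + 3/13 * 1.15
= 0.4115
chi = 1.52 - 0.4115
= 1.1085

1.1085


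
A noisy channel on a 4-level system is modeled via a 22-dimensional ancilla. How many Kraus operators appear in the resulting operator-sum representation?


Tracing out the environment in an orthonormal basis {|i>_E} gives Kraus operators K_i = <i|_E U |0>_E.
Number of Kraus operators = dim(H_env) = d_env
= 22

22


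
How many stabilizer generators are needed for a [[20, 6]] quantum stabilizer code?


For an [[n,k]] stabilizer code:
Number of stabilizer generators = n - k
= 20 - 6
= 14

14


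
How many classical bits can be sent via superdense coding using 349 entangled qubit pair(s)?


Superdense coding allows 2 classical bits per shared entangled pair.
349 pair(s) -> 2 * 349 = 698 classical bits

698


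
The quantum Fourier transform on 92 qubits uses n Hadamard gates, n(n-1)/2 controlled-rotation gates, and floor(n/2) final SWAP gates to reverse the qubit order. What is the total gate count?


Hadamard gates: 92
Controlled rotations: n*(n-1)/2 = 92*91/2 = 4186
SWAP gates: floor(n/2) = floor(92/2) = 46
Total = 92 + 4186 + 46
= 4324

4324


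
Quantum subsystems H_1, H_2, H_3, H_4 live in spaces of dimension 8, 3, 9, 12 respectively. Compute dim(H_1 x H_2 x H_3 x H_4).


dim(H_1 x H_2 x H_3 x H_4) = 8 * 3 * 9 * 12
= 24 * 9 * 12
= 216 * 12
= 2592

2592


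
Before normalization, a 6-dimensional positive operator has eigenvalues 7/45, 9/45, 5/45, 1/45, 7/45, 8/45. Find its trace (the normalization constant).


tr(M) = sum of eigenvalues
= 7/45 + 9/45 + 5/45 + 1/45 + 7/45 + 8/45
= 37/45
= 0.8222

0.8222


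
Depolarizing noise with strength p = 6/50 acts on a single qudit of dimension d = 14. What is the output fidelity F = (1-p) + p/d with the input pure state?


F = (1-p) + p/d
= (1 - 0.1200) + 0.1200/14
= 0.8800 + 0.0086
= 0.8886

0.8886


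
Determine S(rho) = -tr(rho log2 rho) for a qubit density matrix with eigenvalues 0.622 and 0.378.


S = -p*log2(p) - (1-p)*log2(1-p)
p = 0.6220, 1-p = 0.3780
= -0.6220 * log2(0.6220) - 0.3780 * log2(0.3780)
= -(-0.4261) - (-0.5305)
= 0.9566

0.9566


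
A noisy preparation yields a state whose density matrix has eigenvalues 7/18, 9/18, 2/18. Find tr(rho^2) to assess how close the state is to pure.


tr(rho^2) = sum of eigenvalues squared
= (7/18)^2 + (9/18)^2 + (2/18)^2
= (49 + 81 + 4) / 324
= 134/324
= 0.4136

0.4136


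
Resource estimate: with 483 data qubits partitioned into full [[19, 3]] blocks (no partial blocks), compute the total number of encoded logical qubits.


Each code block uses 19 physical qubits for 3 logical qubit(s).
Number of complete blocks = floor(483 / 19) = 25
Logical qubits = 25 * 3
= 75

75


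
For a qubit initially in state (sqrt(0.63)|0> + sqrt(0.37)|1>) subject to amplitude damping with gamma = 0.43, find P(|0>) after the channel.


For amplitude damping with parameter gamma on state sqrt(a)|0> + sqrt(b)|1>:
alpha^2 = 0.63, beta^2 = 0.37
P(|0>) = alpha^2 + gamma * beta^2
= 0.63 + 0.43 * 0.37
= 0.63 + 0.1591
= 0.7891

0.7891


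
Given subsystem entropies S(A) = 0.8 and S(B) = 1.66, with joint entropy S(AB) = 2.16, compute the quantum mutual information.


I(A:B) = S(A) + S(B) - S(AB)
= 0.8 + 1.66 - 2.16
= 0.3000

0.3000


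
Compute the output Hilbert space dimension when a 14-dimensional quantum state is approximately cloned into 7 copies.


Output space = H^(tensor 7) where dim(H) = 14
dim = 14^7
= 196 (after 2 factors)
= 2744 (after 3 factors)
= 38416 (after 4 factors)
= 537824 (after 5 factors)
= 7529536 (after 6 factors)
= 105413504 (after 7 factors)
= 105413504

105413504


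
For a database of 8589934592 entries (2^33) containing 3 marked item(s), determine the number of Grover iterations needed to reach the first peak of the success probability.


After j Grover iterations the success probability is P(j) = sin^2((2j+1)*theta), where sin(theta) = sqrt(k/N).
N = 2^33 = 8589934592, k = 3
sin(theta) = sqrt(k/N) = 1.868812365e-05
theta = arcsin(sqrt(k/N)) = 1.868812365e-05 rad
P(j) reaches its first maximum when (2j+1)*theta is as close as possible to pi/2, i.e. j = round(pi/(4*theta) - 1/2).
pi/(4*theta) - 1/2 = 42026.0928
(For comparison, the common estimate pi/4 * sqrt(N/k) = 42026.5928; the exact maximiser is used here.)
Optimal iterations = 42026

42026


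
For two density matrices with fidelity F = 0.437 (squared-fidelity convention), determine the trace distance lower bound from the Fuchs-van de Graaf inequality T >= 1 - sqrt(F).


Fuchs-van de Graaf (squared-fidelity convention): 1 - sqrt(F) <= T <= sqrt(1 - F).
Lower bound: T >= 1 - sqrt(F)
sqrt(F) = sqrt(0.437) = 0.6611
T >= 1 - 0.6611
T >= 0.3389

0.3389


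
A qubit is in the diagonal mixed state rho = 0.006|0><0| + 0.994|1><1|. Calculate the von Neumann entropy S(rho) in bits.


S = -p*log2(p) - (1-p)*log2(1-p)
p = 0.0060, 1-p = 0.9940
= -0.0060 * log2(0.0060) - 0.9940 * log2(0.9940)
= -(-0.0443) - (-0.0086)
= 0.0529

0.0529


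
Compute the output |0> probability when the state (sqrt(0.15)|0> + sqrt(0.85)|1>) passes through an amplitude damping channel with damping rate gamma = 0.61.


For amplitude damping with parameter gamma on state sqrt(a)|0> + sqrt(b)|1>:
alpha^2 = 0.15, beta^2 = 0.85
P(|0>) = alpha^2 + gamma * beta^2
= 0.15 + 0.61 * 0.85
= 0.15 + 0.5185
= 0.6685

0.6685


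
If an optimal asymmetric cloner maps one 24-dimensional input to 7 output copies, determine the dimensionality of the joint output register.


Output space = H^(tensor 7) where dim(H) = 24
dim = 24^7
= 576 (after 2 factors)
= 13824 (after 3 factors)
= 331776 (after 4 factors)
= 7962624 (after 5 factors)
= 191102976 (after 6 factors)
= 4586471424 (after 7 factors)
= 4586471424

4586471424


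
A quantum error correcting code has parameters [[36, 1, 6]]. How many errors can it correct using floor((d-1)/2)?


Code parameters: [[36, 1, 6]], distance d = 6.
Number of correctable errors = floor((d-1)/2)
= floor((6 - 1)/2)
= floor(5/2)
= 2

2


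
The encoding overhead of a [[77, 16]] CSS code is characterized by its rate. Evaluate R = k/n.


Code rate R = k/n
= 16/77
= 0.2078

0.2078


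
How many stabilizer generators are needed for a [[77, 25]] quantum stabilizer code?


For an [[n,k]] stabilizer code:
Number of stabilizer generators = n - k
= 77 - 25
= 52

52


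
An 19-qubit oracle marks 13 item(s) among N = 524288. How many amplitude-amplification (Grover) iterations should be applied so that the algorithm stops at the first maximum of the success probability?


After j Grover iterations the success probability is P(j) = sin^2((2j+1)*theta), where sin(theta) = sqrt(k/N).
N = 2^19 = 524288, k = 13
sin(theta) = sqrt(k/N) = 0.004979511244
theta = arcsin(sqrt(k/N)) = 0.004979531822 rad
P(j) reaches its first maximum when (2j+1)*theta is as close as possible to pi/2, i.e. j = round(pi/(4*theta) - 1/2).
pi/(4*theta) - 1/2 = 157.2253
(For comparison, the common estimate pi/4 * sqrt(N/k) = 157.7260; the exact maximiser is used here.)
Optimal iterations = 157

157


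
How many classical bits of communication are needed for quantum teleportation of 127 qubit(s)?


Quantum teleportation requires 2 classical bits per qubit teleported.
127 qubit(s) -> 2 * 127 = 254 classical bits

254


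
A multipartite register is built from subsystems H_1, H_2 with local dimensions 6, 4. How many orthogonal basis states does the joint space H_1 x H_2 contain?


dim(H_1 x H_2) = 6 * 4
= 24

24


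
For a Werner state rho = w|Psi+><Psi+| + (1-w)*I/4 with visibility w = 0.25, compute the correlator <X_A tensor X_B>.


|Psi+> = (|01> + |10>)/sqrt(2)
For the pure Bell state, <X_A X_B> = +1 (Bell-state Pauli correlator).
The maximally-mixed part I/4 has tr(I/4 * P tensor P) = 0 for any traceless Pauli P.
So <X_A X_B>_rho = w * (+1) + (1 - w) * 0
= 0.25 * (+1)
= 0.2500

0.2500


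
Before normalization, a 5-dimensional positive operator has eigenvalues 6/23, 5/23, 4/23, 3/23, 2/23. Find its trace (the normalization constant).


tr(M) = sum of eigenvalues
= 6/23 + 5/23 + 4/23 + 3/23 + 2/23
= 20/23
= 0.8696

0.8696


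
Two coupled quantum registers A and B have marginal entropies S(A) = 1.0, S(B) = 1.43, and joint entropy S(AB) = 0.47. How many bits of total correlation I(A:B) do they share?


I(A:B) = S(A) + S(B) - S(AB)
= 1.0 + 1.43 - 0.47
= 1.9600

1.9600


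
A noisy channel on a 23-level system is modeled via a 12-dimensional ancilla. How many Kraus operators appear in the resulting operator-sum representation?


Tracing out the environment in an orthonormal basis {|i>_E} gives Kraus operators K_i = <i|_E U |0>_E.
Number of Kraus operators = dim(H_env) = d_env
= 12

12


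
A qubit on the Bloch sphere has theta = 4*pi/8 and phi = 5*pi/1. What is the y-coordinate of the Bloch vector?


theta = 1.5708, phi = 15.7080
r_y = sin(theta)*sin(phi) = 1.0000 * 0.0000
r_y = 0.0000

0.0000


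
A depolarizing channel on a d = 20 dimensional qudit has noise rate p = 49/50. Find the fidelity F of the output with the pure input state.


F = (1-p) + p/d
= (1 - 0.9800) + 0.9800/20
= 0.0200 + 0.0490
= 0.0690

0.0690


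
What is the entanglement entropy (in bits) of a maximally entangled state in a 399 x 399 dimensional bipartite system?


For a maximally entangled state in d x d:
S = log2(d) = log2(399)
= 8.6402

8.6402


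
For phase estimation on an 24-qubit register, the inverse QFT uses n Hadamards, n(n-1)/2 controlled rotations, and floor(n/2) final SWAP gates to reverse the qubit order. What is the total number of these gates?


Hadamard gates: 24
Controlled rotations: n*(n-1)/2 = 24*23/2 = 276
SWAP gates: floor(n/2) = floor(24/2) = 12
Total = 24 + 276 + 12
= 312

312


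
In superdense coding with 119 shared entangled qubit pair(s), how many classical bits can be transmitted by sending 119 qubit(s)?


Superdense coding allows 2 classical bits per shared entangled pair.
119 pair(s) -> 2 * 119 = 238 classical bits

238


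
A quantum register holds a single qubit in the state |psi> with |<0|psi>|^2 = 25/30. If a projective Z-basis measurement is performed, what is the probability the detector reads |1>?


|alpha|^2 = 25/30 = 0.8333
|beta|^2 = 1 - 25/30 = 5/30 = 0.1667
P(|1>) = |beta|^2 = 0.1667

0.1667


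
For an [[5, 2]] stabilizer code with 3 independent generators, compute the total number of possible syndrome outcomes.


Each stabilizer generator gives a binary (+1 or -1) measurement outcome.
With 3 independent generators:
Total syndromes = 2^3
= 8

8


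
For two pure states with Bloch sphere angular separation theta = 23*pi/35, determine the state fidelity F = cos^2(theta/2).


For states separated by angle theta on Bloch sphere:
F = cos^2(theta/2)
theta = 23*pi/35 = 2.0645
theta/2 = 1.0322
cos(theta/2) = 0.5129
F = 0.2631

0.2631


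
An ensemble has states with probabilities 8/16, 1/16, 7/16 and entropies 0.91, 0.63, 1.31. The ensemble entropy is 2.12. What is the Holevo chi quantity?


chi = S(rho) - sum_i p_i * S(rho_i)
Weighted entropy = 8/16 * 0.91 + 1/16 * 0.63 + 7/16 * 1.31
= 1.0675
chi = 2.12 - 1.0675
= 1.0525

1.0525


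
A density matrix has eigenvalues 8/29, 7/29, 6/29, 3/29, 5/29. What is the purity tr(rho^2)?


tr(rho^2) = sum of eigenvalues squared
= (8/29)^2 + (7/29)^2 + (6/29)^2 + (3/29)^2 + (5/29)^2
= (64 + 49 + 36 + 9 + 25) / 841
= 183/841
= 0.2176

0.2176


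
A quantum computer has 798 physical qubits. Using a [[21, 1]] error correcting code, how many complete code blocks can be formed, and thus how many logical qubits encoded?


Each code block uses 21 physical qubits for 1 logical qubit(s).
Number of complete blocks = floor(798 / 21) = 38
Logical qubits = 38 * 1
= 38

38


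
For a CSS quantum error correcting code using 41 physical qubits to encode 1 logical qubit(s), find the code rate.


Code rate R = k/n
= 1/41
= 0.0244

0.0244


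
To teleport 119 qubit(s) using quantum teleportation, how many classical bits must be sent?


Quantum teleportation requires 2 classical bits per qubit teleported.
119 qubit(s) -> 2 * 119 = 238 classical bits

238


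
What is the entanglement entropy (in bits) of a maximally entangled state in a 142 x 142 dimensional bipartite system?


For a maximally entangled state in d x d:
S = log2(d) = log2(142)
= 7.1497

7.1497


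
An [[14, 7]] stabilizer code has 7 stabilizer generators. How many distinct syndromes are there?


Each stabilizer generator gives a binary (+1 or -1) measurement outcome.
With 7 independent generators:
Total syndromes = 2^7
= 128

128


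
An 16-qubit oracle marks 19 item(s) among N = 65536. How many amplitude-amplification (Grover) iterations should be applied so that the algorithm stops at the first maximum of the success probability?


After j Grover iterations the success probability is P(j) = sin^2((2j+1)*theta), where sin(theta) = sqrt(k/N).
N = 2^16 = 65536, k = 19
sin(theta) = sqrt(k/N) = 0.017026949
theta = arcsin(sqrt(k/N)) = 0.01702777184 rad
P(j) reaches its first maximum when (2j+1)*theta is as close as possible to pi/2, i.e. j = round(pi/(4*theta) - 1/2).
pi/(4*theta) - 1/2 = 45.6245
(For comparison, the common estimate pi/4 * sqrt(N/k) = 46.1268; the exact maximiser is used here.)
Optimal iterations = 46

46


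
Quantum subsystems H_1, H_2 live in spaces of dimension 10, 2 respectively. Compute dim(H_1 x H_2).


dim(H_1 x H_2) = 10 * 2
= 20

20


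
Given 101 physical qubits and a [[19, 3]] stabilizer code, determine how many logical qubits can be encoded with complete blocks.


Each code block uses 19 physical qubits for 3 logical qubit(s).
Number of complete blocks = floor(101 / 19) = 5
Logical qubits = 5 * 3
= 15

15


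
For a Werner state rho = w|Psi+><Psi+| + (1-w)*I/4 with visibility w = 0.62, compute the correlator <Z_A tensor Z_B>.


|Psi+> = (|01> + |10>)/sqrt(2)
For the pure Bell state, <Z_A Z_B> = -1 (Bell-state Pauli correlator).
The maximally-mixed part I/4 has tr(I/4 * P tensor P) = 0 for any traceless Pauli P.
So <Z_A Z_B>_rho = w * (-1) + (1 - w) * 0
= 0.62 * (-1)
= -0.6200

-0.6200


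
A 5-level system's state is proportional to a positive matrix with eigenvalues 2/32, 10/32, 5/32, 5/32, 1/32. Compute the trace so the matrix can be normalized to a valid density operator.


tr(M) = sum of eigenvalues
= 2/32 + 10/32 + 5/32 + 5/32 + 1/32
= 23/32
= 0.7188

0.7188


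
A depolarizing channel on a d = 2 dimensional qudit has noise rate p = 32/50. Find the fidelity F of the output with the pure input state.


F = (1-p) + p/d
= (1 - 0.6400) + 0.6400/2
= 0.3600 + 0.3200
= 0.6800

0.6800


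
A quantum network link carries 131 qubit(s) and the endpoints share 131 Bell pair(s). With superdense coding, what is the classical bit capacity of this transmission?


Superdense coding allows 2 classical bits per shared entangled pair.
131 pair(s) -> 2 * 131 = 262 classical bits

262


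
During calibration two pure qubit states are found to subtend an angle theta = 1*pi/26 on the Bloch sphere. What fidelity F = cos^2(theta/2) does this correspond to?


For states separated by angle theta on Bloch sphere:
F = cos^2(theta/2)
theta = 1*pi/26 = 0.1208
theta/2 = 0.0604
cos(theta/2) = 0.9982
F = 0.9964

0.9964


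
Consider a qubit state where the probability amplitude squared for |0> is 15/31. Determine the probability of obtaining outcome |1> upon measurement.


|alpha|^2 = 15/31 = 0.4839
|beta|^2 = 1 - 15/31 = 16/31 = 0.5161
P(|1>) = |beta|^2 = 0.5161

0.5161


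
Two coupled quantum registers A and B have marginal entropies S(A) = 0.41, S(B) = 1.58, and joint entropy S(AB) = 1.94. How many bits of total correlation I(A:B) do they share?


I(A:B) = S(A) + S(B) - S(AB)
= 0.41 + 1.58 - 1.94
= 0.0500

0.0500


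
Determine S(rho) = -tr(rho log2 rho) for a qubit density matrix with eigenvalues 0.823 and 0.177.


S = -p*log2(p) - (1-p)*log2(1-p)
p = 0.8230, 1-p = 0.1770
= -0.8230 * log2(0.8230) - 0.1770 * log2(0.1770)
= -(-0.2313) - (-0.4422)
= 0.6735

0.6735


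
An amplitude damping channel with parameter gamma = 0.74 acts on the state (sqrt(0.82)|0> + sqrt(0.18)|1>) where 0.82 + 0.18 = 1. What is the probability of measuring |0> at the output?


For amplitude damping with parameter gamma on state sqrt(a)|0> + sqrt(b)|1>:
alpha^2 = 0.82, beta^2 = 0.18
P(|0>) = alpha^2 + gamma * beta^2
= 0.82 + 0.74 * 0.18
= 0.82 + 0.1332
= 0.9532

0.9532


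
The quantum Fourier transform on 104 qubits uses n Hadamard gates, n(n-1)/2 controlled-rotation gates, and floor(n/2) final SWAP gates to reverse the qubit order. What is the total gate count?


Hadamard gates: 104
Controlled rotations: n*(n-1)/2 = 104*103/2 = 5356
SWAP gates: floor(n/2) = floor(104/2) = 52
Total = 104 + 5356 + 52
= 5512

5512


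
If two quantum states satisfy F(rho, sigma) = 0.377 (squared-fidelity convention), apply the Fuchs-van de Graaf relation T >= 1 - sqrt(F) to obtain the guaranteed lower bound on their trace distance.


Fuchs-van de Graaf (squared-fidelity convention): 1 - sqrt(F) <= T <= sqrt(1 - F).
Lower bound: T >= 1 - sqrt(F)
sqrt(F) = sqrt(0.377) = 0.6140
T >= 1 - 0.6140
T >= 0.3860

0.3860


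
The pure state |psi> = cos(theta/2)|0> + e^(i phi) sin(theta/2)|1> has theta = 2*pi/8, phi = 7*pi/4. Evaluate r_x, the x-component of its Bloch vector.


theta = 0.7854, phi = 5.4978
r_x = sin(theta)*cos(phi) = 0.7071 * 0.7071
r_x = 0.5000

0.5000


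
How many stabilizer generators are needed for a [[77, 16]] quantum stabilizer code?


For an [[n,k]] stabilizer code:
Number of stabilizer generators = n - k
= 77 - 16
= 61

61


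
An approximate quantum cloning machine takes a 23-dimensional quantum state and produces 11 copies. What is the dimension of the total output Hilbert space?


Output space = H^(tensor 11) where dim(H) = 23
dim = 23^11
= 529 (after 2 factors)
= 12167 (after 3 factors)
= 279841 (after 4 factors)
= 6436343 (after 5 factors)
= 148035889 (after 6 factors)
= 3404825447 (after 7 factors)
= 78310985281 (after 8 factors)
= 1801152661463 (after 9 factors)
= 41426511213649 (after 10 factors)
= 952809757913927 (after 11 factors)
= 952809757913927

952809757913927
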